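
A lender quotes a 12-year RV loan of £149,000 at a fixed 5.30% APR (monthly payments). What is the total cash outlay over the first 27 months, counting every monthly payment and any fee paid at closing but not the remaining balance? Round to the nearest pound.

At 5.30% the monthly rate is 0.0044167, so the payment is 149,000 × 0.0044167 / (1 − 1.0044167^−144) = £1,400.62.
Total outlay = 27 × £1,400.62 = £37,816.74.

£37,817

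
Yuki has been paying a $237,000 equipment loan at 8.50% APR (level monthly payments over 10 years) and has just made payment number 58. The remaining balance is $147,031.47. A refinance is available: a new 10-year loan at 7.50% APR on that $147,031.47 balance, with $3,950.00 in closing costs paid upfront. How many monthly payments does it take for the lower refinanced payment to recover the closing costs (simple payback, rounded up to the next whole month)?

4 months

Current payment = 237,000 × 8.5%/12 / (1 − (1+0.0070833)^−120) = $2,938.46.
Refinanced payment = 147,031.47 × 0.0062500 / (1 − (1+0.0062500)^−120) = $1,745.29.
Monthly savings = $2,938.46 − $1,745.29 = $1,193.17.
Break-even = $3,950.00 / $1,193.17 = 3.31 → 4 months.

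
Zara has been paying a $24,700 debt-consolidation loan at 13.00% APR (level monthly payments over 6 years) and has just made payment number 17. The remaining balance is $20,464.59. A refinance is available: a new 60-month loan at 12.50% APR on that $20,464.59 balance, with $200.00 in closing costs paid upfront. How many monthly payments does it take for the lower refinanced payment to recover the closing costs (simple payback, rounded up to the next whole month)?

Current payment = 24,700 × 13%/12 / (1 − (1+0.0108333)^−72) = $495.83.
Refinanced payment = 20,464.59 × 0.0104167 / (1 − (1+0.0104167)^−60) = $460.41.
Monthly savings = $495.83 − $460.41 = $35.42.
Break-even = $200.00 / $35.42 = 5.65 → 6 months.

6 months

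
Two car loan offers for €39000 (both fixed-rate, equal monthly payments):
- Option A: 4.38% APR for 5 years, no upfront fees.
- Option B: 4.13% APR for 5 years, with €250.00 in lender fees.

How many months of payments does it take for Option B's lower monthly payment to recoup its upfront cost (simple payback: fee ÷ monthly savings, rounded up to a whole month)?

Option A: at 4.38% the monthly rate is 0.0036500, so the payment is 39,000 × 0.0036500 / (1 − 1.0036500^−60) = €724.95.
Option B: monthly rate = 4.13%/12 = 0.0034417; payment = 39,000 × 0.0034417 / (1 − (1+0.0034417)^−60) = €720.53.
Monthly savings = €724.95 − €720.53 = €4.42.
Break-even = €250.00 / €4.42 = 56.56 → 57 months.

57 months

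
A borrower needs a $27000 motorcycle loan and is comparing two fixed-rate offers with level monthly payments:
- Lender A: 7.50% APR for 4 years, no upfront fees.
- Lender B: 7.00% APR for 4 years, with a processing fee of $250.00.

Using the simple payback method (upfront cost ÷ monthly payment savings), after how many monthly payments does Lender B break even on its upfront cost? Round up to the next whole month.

Lender A: monthly rate = 7.5%/12 = 0.0062500; payment = 27,000 × 0.0062500 / (1 − (1+0.0062500)^−48) = $652.83.
Lender B: at 7.00% the monthly rate is 0.0058333, so the payment is 27,000 × 0.0058333 / (1 − 1.0058333^−48) = $646.55.
Monthly savings = $652.83 − $646.55 = $6.28.
Break-even = $250.00 / $6.28 = 39.81 → 40 months.

40 months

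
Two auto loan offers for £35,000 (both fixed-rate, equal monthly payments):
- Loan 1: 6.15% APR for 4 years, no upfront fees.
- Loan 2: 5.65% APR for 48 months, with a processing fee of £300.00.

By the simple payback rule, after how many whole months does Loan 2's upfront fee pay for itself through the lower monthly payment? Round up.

Loan 1: at 6.15% the monthly rate is 0.0051250, so the payment is 35,000 × 0.0051250 / (1 − 1.0051250^−48) = £824.39.
Loan 2: at 5.65% the monthly rate is 0.0047083, so the payment is 35,000 × 0.0047083 / (1 − 1.0047083^−48) = £816.37.
Monthly savings = £824.39 − £816.37 = £8.02.
Break-even = £300.00 / £8.02 = 37.41 → 38 months.

38 months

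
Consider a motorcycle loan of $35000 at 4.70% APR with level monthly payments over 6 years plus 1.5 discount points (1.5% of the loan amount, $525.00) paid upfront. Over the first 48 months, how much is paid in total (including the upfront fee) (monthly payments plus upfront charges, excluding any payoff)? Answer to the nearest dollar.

At 4.70% the monthly rate is 0.0039167, so the payment is 35,000 × 0.0039167 / (1 − 1.0039167^−72) = $558.82.
Total outlay = 48 × $558.82 + $525.00 = $27,348.36.

$27,348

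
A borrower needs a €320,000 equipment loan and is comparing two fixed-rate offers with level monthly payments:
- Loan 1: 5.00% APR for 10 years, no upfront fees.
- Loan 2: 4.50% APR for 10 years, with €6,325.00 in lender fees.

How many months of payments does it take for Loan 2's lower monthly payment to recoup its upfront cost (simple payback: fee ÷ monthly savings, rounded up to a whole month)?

82 months

Loan 1: at 5.00% the monthly rate is 0.0041667, so the payment is 320,000 × 0.0041667 / (1 − 1.0041667^−120) = €3,394.10.
Loan 2: monthly rate = 4.5%/12 = 0.0037500; payment = 320,000 × 0.0037500 / (1 − (1+0.0037500)^−120) = €3,316.43.
Monthly savings = €3,394.10 − €3,316.43 = €77.67.
Break-even = €6,325.00 / €77.67 = 81.43 → 82 months.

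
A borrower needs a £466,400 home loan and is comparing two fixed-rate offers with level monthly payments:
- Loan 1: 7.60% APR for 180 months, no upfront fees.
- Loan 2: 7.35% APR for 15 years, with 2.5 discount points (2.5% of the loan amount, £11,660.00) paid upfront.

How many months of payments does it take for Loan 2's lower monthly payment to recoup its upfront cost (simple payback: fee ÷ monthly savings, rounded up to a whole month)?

Loan 1: monthly rate = 7.6%/12 = 0.0063333; payment = 466,400 × 0.0063333 / (1 − (1+0.0063333)^−180) = £4,350.13.
Loan 2: monthly rate = 7.35%/12 = 0.0061250; payment = 466,400 × 0.0061250 / (1 − (1+0.0061250)^−180) = £4,283.93.
Monthly savings = £4,350.13 − £4,283.93 = £66.20.
Break-even = £11,660.00 / £66.20 = 176.13 → 177 months.

177 months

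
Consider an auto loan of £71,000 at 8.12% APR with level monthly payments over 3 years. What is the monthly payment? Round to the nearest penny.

Monthly rate = 8.12%/12 = 0.0067667; payment = 71,000 × 0.0067667 / (1 − (1+0.0067667)^−36) = £2,228.81.

£2,228.81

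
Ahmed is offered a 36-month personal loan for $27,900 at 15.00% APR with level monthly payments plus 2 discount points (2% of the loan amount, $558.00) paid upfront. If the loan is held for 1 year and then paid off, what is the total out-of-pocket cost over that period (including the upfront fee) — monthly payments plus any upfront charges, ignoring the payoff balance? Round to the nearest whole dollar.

$12,164

Monthly rate = 15%/12 = 0.0125000; payment = 27,900 × 0.0125000 / (1 − (1+0.0125000)^−36) = $967.16.
Total outlay = 12 × $967.16 + $558.00 = $12,163.92.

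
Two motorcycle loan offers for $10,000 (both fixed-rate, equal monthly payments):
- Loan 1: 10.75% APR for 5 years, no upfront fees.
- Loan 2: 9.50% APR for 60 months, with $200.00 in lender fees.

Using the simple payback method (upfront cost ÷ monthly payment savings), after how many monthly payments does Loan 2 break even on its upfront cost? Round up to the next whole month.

Loan 1: monthly rate = 10.75%/12 = 0.0089583; payment = 10,000 × 0.0089583 / (1 − (1+0.0089583)^−60) = $216.18.
Loan 2: at 9.50% the monthly rate is 0.0079167, so the payment is 10,000 × 0.0079167 / (1 − 1.0079167^−60) = $210.02.
Monthly savings = $216.18 − $210.02 = $6.16.
Break-even = $200.00 / $6.16 = 32.47 → 33 months.

33 months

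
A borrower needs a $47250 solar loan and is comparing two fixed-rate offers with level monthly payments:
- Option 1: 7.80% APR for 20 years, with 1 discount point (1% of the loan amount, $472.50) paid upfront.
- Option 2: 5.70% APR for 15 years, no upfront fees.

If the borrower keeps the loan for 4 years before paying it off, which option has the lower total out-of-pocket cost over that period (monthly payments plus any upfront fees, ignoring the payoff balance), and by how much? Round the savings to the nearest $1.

Option 2 by $389

Option 1: at 7.80% the monthly rate is 0.0065000, so the payment is 47,250 × 0.0065000 / (1 − 1.0065000^−240) = $389.36.
Option 2: monthly rate = 5.7%/12 = 0.0047500; payment = 47,250 × 0.0047500 / (1 − (1+0.0047500)^−180) = $391.10.
Over 48 months: Option 1 costs 48 × $389.36 + $472.50 = $19,161.78; Option 2 costs 48 × $391.10 = $18,772.80.
Option 2 is cheaper by $19,161.78 − $18,772.80 = $388.98.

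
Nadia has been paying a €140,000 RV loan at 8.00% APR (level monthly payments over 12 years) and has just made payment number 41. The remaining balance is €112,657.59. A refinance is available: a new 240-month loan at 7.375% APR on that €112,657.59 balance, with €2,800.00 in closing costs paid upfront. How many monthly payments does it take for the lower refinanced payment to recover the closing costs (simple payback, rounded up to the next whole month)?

Current payment = 140,000 × 8%/12 / (1 − (1+0.0066667)^−144) = €1,515.43.
Refinanced payment = 112,657.59 × 0.0061458 / (1 − (1+0.0061458)^−240) = €898.97.
Monthly savings = €1,515.43 − €898.97 = €616.46.
Break-even = €2,800.00 / €616.46 = 4.54 → 5 months.

5 months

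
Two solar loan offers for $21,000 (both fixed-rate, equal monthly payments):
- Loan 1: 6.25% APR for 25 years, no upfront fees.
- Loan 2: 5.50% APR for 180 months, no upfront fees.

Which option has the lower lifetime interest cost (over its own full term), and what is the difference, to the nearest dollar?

Loan 2 by $10,673

Loan 1: monthly rate = 6.25%/12 = 0.0052083; payment = 21,000 × 0.0052083 / (1 − (1+0.0052083)^−300) = $138.53.
Total interest on Loan 1 = 300 × $138.53 − $21,000 = $20,559.00.
Loan 2: monthly rate = 5.5%/12 = 0.0045833; payment = 21,000 × 0.0045833 / (1 − (1+0.0045833)^−180) = $171.59.
Total interest on Loan 2 = 180 × $171.59 − $21,000 = $9,886.20.
Loan 2 is lower by $10,672.80.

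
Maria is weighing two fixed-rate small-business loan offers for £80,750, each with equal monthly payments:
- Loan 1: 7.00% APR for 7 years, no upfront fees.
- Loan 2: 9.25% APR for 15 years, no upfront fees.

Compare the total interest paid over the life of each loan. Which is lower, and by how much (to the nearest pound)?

Loan 1: at 7.00% the monthly rate is 0.0058333, so the payment is 80,750 × 0.0058333 / (1 − 1.0058333^−84) = £1,218.73.
Total interest on Loan 1 = 84 × £1,218.73 − £80,750 = £21,623.32.
Loan 2: monthly rate = 9.25%/12 = 0.0077083; payment = 80,750 × 0.0077083 / (1 − (1+0.0077083)^−180) = £831.07.
Total interest on Loan 2 = 180 × £831.07 − £80,750 = £68,842.60.
Loan 1 is lower by £47,219.28.

Loan 1 by £47,219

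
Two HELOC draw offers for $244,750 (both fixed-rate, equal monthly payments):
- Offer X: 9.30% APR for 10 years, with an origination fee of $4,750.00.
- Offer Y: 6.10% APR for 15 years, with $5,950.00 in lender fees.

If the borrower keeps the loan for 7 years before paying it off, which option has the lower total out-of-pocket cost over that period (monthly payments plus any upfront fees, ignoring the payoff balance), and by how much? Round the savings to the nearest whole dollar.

Offer X: monthly rate = 9.3%/12 = 0.0077500; payment = 244,750 × 0.0077500 / (1 − (1+0.0077500)^−120) = $3,140.27.
Offer Y: at 6.10% the monthly rate is 0.0050833, so the payment is 244,750 × 0.0050833 / (1 − 1.0050833^−180) = $2,078.59.
Over 84 months: Offer X costs 84 × $3,140.27 + $4,750.00 = $268,532.68; Offer Y costs 84 × $2,078.59 + $5,950.00 = $180,551.56.
Offer Y is cheaper by $268,532.68 − $180,551.56 = $87,981.12.

Offer Y by $87,981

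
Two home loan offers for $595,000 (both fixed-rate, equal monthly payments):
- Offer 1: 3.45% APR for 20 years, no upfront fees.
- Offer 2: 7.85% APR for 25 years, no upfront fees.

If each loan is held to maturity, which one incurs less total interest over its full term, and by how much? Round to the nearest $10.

Offer 1 by $535,480

Offer 1: monthly rate = 3.45%/12 = 0.0028750; payment = 595,000 × 0.0028750 / (1 − (1+0.0028750)^−240) = $3,435.49.
Total interest on Offer 1 = 240 × $3,435.49 − $595,000 = $229,517.60.
Offer 2: monthly rate = 7.85%/12 = 0.0065417; payment = 595,000 × 0.0065417 / (1 − (1+0.0065417)^−300) = $4,533.34.
Total interest on Offer 2 = 300 × $4,533.34 − $595,000 = $765,002.00.
Offer 1 is lower by $535,484.40.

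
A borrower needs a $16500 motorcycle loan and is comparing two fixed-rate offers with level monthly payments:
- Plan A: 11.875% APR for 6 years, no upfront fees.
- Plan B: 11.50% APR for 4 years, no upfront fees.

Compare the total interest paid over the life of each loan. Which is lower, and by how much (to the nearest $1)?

Plan B by $2,486

Plan A: monthly rate = 11.875%/12 = 0.0098958; payment = 16,500 × 0.0098958 / (1 − (1+0.0098958)^−72) = $321.51.
Total interest on Plan A = 72 × $321.51 − $16,500 = $6,648.72.
Plan B: at 11.50% the monthly rate is 0.0095833, so the payment is 16,500 × 0.0095833 / (1 − 1.0095833^−48) = $430.47.
Total interest on Plan B = 48 × $430.47 − $16,500 = $4,162.56.
Plan B is lower by $2,486.16.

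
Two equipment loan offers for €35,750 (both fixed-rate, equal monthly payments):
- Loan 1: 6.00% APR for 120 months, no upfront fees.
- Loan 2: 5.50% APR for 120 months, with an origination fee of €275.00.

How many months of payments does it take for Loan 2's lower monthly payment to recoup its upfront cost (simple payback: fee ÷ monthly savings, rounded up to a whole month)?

31 months

Loan 1: at 6.00% the monthly rate is 0.0050000, so the payment is 35,750 × 0.0050000 / (1 − 1.0050000^−120) = €396.90.
Loan 2: monthly rate = 5.5%/12 = 0.0045833; payment = 35,750 × 0.0045833 / (1 − (1+0.0045833)^−120) = €387.98.
Monthly savings = €396.90 − €387.98 = €8.92.
Break-even = €275.00 / €8.92 = 30.83 → 31 months.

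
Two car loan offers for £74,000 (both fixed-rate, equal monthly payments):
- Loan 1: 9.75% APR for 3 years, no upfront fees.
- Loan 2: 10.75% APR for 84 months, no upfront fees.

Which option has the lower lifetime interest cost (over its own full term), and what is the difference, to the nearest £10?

Loan 1 by £19,970

Loan 1: at 9.75% the monthly rate is 0.0081250, so the payment is 74,000 × 0.0081250 / (1 − 1.0081250^−36) = £2,379.10.
Total interest on Loan 1 = 36 × £2,379.10 − £74,000 = £11,647.60.
Loan 2: at 10.75% the monthly rate is 0.0089583, so the payment is 74,000 × 0.0089583 / (1 − 1.0089583^−84) = £1,257.35.
Total interest on Loan 2 = 84 × £1,257.35 − £74,000 = £31,617.40.
Loan 1 is lower by £19,969.80.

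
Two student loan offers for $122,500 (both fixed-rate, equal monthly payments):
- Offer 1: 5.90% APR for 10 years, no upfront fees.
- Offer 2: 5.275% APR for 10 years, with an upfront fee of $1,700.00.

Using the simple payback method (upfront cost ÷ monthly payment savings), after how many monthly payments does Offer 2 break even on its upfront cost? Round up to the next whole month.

Offer 1: at 5.90% the monthly rate is 0.0049167, so the payment is 122,500 × 0.0049167 / (1 − 1.0049167^−120) = $1,353.86.
Offer 2: monthly rate = 5.275%/12 = 0.0043958; payment = 122,500 × 0.0043958 / (1 − (1+0.0043958)^−120) = $1,315.83.
Monthly savings = $1,353.86 − $1,315.83 = $38.03.
Break-even = $1,700.00 / $38.03 = 44.70 → 45 months.

45 months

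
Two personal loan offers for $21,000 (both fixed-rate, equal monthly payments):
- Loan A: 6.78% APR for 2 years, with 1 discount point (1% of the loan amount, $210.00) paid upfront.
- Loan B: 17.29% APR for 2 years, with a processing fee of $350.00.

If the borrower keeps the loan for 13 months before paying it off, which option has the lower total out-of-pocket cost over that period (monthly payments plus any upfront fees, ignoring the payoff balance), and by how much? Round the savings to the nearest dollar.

Loan A: at 6.78% the monthly rate is 0.0056500, so the payment is 21,000 × 0.0056500 / (1 − 1.0056500^−24) = $938.13.
Loan B: at 17.29% the monthly rate is 0.0144083, so the payment is 21,000 × 0.0144083 / (1 − 1.0144083^−24) = $1,041.22.
Over 13 months: Loan A costs 13 × $938.13 + $210.00 = $12,405.69; Loan B costs 13 × $1,041.22 + $350.00 = $13,885.86.
Loan A is cheaper by $13,885.86 − $12,405.69 = $1,480.17.

Loan A by $1,480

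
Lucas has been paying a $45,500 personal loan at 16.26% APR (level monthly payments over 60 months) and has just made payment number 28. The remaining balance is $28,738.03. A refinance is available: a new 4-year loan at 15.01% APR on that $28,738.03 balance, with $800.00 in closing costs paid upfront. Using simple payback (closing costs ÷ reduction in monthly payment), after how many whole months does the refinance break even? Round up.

3 months

Current payment = 45,500 × 16.26%/12 / (1 − (1+0.0135500)^−60) = $1,112.77.
Refinanced payment = 28,738.03 × 0.0125083 / (1 − (1+0.0125083)^−48) = $799.95.
Monthly savings = $1,112.77 − $799.95 = $312.82.
Break-even = $800.00 / $312.82 = 2.56 → 3 months.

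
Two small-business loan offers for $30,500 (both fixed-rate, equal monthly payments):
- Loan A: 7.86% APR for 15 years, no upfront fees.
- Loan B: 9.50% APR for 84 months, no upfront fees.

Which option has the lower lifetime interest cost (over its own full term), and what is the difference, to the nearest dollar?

Loan B by $10,149

Loan A: monthly rate = 7.86%/12 = 0.0065500; payment = 30,500 × 0.0065500 / (1 − (1+0.0065500)^−180) = $289.01.
Total interest on Loan A = 180 × $289.01 − $30,500 = $21,521.80.
Loan B: at 9.50% the monthly rate is 0.0079167, so the payment is 30,500 × 0.0079167 / (1 − 1.0079167^−84) = $498.49.
Total interest on Loan B = 84 × $498.49 − $30,500 = $11,373.16.
Loan B is lower by $10,148.64.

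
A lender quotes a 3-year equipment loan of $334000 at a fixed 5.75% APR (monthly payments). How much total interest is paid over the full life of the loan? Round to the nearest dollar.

$30,433

At 5.75% the monthly rate is 0.0047917, so the payment is 334,000 × 0.0047917 / (1 − 1.0047917^−36) = $10,123.14.
Total paid = 36 × $10,123.14 = $364,433.04; interest = $364,433.04 − $334,000 = $30,433.04.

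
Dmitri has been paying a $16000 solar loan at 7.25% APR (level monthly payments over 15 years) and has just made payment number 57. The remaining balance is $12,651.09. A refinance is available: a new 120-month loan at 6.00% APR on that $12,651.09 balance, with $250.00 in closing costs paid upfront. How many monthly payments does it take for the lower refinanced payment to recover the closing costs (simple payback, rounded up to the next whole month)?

45 months

Current payment = 16,000 × 7.25%/12 / (1 − (1+0.0060417)^−180) = $146.06.
Refinanced payment = 12,651.09 × 0.0050000 / (1 − (1+0.0050000)^−120) = $140.45.
Monthly savings = $146.06 − $140.45 = $5.61.
Break-even = $250.00 / $5.61 = 44.56 → 45 months.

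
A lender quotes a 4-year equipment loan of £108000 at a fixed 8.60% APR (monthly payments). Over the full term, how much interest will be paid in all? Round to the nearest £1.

At 8.60% the monthly rate is 0.0071667, so the payment is 108,000 × 0.0071667 / (1 − 1.0071667^−48) = £2,667.12.
Total paid = 48 × £2,667.12 = £128,021.76; interest = £128,021.76 − £108,000 = £20,021.76.

£20,022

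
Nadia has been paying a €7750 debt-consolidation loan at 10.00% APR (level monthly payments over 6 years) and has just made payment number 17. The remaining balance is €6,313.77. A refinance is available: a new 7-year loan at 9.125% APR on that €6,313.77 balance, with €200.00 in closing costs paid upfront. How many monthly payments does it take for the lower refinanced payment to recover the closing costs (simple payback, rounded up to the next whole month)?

5 months

Current payment = 7,750 × 10%/12 / (1 − (1+0.0083333)^−72) = €143.58.
Refinanced payment = 6,313.77 × 0.0076042 / (1 − (1+0.0076042)^−84) = €101.98.
Monthly savings = €143.58 − €101.98 = €41.60.
Break-even = €200.00 / €41.60 = 4.81 → 5 months.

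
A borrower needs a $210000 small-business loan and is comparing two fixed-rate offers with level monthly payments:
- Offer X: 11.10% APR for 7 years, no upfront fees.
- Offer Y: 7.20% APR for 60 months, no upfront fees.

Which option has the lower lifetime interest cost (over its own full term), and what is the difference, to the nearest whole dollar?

Offer Y by $52,282

Offer X: at 11.10% the monthly rate is 0.0092500, so the payment is 210,000 × 0.0092500 / (1 − 1.0092500^−84) = $3,606.76.
Total interest on Offer X = 84 × $3,606.76 − $210,000 = $92,967.84.
Offer Y: monthly rate = 7.2%/12 = 0.0060000; payment = 210,000 × 0.0060000 / (1 − (1+0.0060000)^−60) = $4,178.10.
Total interest on Offer Y = 60 × $4,178.10 − $210,000 = $40,686.00.
Offer Y is lower by $52,281.84.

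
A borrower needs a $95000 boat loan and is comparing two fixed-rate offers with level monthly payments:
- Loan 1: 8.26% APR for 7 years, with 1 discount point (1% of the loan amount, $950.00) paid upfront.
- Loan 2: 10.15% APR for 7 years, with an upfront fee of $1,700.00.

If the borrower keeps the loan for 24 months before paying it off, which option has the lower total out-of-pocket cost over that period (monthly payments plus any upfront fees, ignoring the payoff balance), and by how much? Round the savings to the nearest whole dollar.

Loan 1 by $2,945

Loan 1: monthly rate = 8.26%/12 = 0.0068833; payment = 95,000 × 0.0068833 / (1 − (1+0.0068833)^−84) = $1,493.03.
Loan 2: at 10.15% the monthly rate is 0.0084583, so the payment is 95,000 × 0.0084583 / (1 − 1.0084583^−84) = $1,584.49.
Over 24 months: Loan 1 costs 24 × $1,493.03 + $950.00 = $36,782.72; Loan 2 costs 24 × $1,584.49 + $1,700.00 = $39,727.76.
Loan 1 is cheaper by $39,727.76 − $36,782.72 = $2,945.04.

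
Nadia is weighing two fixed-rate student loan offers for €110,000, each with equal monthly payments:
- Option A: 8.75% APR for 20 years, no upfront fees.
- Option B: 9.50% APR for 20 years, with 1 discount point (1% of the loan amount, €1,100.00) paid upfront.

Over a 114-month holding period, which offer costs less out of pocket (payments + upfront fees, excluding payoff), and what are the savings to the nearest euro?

Option A: monthly rate = 8.75%/12 = 0.0072917; payment = 110,000 × 0.0072917 / (1 − (1+0.0072917)^−240) = €972.08.
Option B: monthly rate = 9.5%/12 = 0.0079167; payment = 110,000 × 0.0079167 / (1 − (1+0.0079167)^−240) = €1,025.34.
Over 114 months: Option A costs 114 × €972.08 = €110,817.12; Option B costs 114 × €1,025.34 + €1,100.00 = €117,988.76.
Option A is cheaper by €117,988.76 − €110,817.12 = €7,171.64.

Option A by €7,172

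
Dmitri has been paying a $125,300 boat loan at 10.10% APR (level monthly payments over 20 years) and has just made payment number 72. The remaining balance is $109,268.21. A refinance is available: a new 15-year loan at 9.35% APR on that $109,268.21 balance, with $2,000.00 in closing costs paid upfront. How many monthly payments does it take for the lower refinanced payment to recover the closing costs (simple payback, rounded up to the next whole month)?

Current payment = 125,300 × 10.1%/12 / (1 − (1+0.0084167)^−240) = $1,217.49.
Refinanced payment = 109,268.21 × 0.0077917 / (1 − (1+0.0077917)^−180) = $1,131.14.
Monthly savings = $1,217.49 − $1,131.14 = $86.35.
Break-even = $2,000.00 / $86.35 = 23.16 → 24 months.

24 months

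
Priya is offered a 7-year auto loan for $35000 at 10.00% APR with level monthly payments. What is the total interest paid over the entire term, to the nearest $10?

$13,810

At 10.00% the monthly rate is 0.0083333, so the payment is 35,000 × 0.0083333 / (1 − 1.0083333^−84) = $581.04.
Total paid = 84 × $581.04 = $48,807.36; interest = $48,807.36 − $35,000 = $13,807.36.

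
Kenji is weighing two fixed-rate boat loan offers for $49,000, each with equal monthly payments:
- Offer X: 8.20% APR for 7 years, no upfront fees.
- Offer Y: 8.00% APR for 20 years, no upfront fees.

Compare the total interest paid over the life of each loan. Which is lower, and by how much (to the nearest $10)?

Offer X: at 8.20% the monthly rate is 0.0068333, so the payment is 49,000 × 0.0068333 / (1 − 1.0068333^−84) = $768.62.
Total interest on Offer X = 84 × $768.62 − $49,000 = $15,564.08.
Offer Y: at 8.00% the monthly rate is 0.0066667, so the payment is 49,000 × 0.0066667 / (1 − 1.0066667^−240) = $409.86.
Total interest on Offer Y = 240 × $409.86 − $49,000 = $49,366.40.
Offer X is lower by $33,802.32.

Offer X by $33,800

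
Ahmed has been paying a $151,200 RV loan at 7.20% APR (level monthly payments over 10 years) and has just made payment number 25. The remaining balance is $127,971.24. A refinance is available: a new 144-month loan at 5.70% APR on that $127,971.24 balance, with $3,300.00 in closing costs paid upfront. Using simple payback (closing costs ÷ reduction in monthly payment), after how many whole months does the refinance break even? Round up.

7 months

Current payment = 151,200 × 7.2%/12 / (1 − (1+0.0060000)^−120) = $1,771.19.
Refinanced payment = 127,971.24 × 0.0047500 / (1 − (1+0.0047500)^−144) = $1,229.03.
Monthly savings = $1,771.19 − $1,229.03 = $542.16.
Break-even = $3,300.00 / $542.16 = 6.09 → 7 months.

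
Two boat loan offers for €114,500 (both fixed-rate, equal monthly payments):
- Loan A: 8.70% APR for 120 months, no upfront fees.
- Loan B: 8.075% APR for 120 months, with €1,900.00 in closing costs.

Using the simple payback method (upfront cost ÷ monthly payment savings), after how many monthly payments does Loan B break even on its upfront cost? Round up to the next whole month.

Loan A: at 8.70% the monthly rate is 0.0072500, so the payment is 114,500 × 0.0072500 / (1 − 1.0072500^−120) = €1,431.91.
Loan B: monthly rate = 8.075%/12 = 0.0067292; payment = 114,500 × 0.0067292 / (1 − (1+0.0067292)^−120) = €1,393.74.
Monthly savings = €1,431.91 − €1,393.74 = €38.17.
Break-even = €1,900.00 / €38.17 = 49.78 → 50 months.

50 months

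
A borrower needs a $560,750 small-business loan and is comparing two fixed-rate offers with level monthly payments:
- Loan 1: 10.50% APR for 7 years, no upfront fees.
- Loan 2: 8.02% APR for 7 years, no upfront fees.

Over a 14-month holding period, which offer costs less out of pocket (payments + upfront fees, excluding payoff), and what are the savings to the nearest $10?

Loan 2 by $9,930

Loan 1: at 10.50% the monthly rate is 0.0087500, so the payment is 560,750 × 0.0087500 / (1 − 1.0087500^−84) = $9,454.62.
Loan 2: at 8.02% the monthly rate is 0.0066833, so the payment is 560,750 × 0.0066833 / (1 − 1.0066833^−84) = $8,745.56.
Over 14 months: Loan 1 costs 14 × $9,454.62 = $132,364.68; Loan 2 costs 14 × $8,745.56 = $122,437.84.
Loan 2 is cheaper by $132,364.68 − $122,437.84 = $9,926.84.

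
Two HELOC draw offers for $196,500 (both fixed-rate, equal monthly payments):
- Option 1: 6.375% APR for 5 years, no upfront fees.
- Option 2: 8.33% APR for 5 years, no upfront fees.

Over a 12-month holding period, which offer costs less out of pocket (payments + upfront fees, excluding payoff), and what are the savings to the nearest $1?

Option 1 by $2,186

Option 1: monthly rate = 6.375%/12 = 0.0053125; payment = 196,500 × 0.0053125 / (1 − (1+0.0053125)^−60) = $3,833.25.
Option 2: monthly rate = 8.33%/12 = 0.0069417; payment = 196,500 × 0.0069417 / (1 − (1+0.0069417)^−60) = $4,015.42.
Over 12 months: Option 1 costs 12 × $3,833.25 = $45,999.00; Option 2 costs 12 × $4,015.42 = $48,185.04.
Option 1 is cheaper by $48,185.04 − $45,999.00 = $2,186.04.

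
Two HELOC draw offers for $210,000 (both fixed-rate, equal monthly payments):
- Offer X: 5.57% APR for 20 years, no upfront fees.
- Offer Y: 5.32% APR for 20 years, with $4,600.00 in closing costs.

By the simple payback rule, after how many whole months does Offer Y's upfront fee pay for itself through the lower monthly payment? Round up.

156 months

Offer X: monthly rate = 5.57%/12 = 0.0046417; payment = 210,000 × 0.0046417 / (1 − (1+0.0046417)^−240) = $1,452.88.
Offer Y: monthly rate = 5.32%/12 = 0.0044333; payment = 210,000 × 0.0044333 / (1 − (1+0.0044333)^−240) = $1,423.30.
Monthly savings = $1,452.88 − $1,423.30 = $29.58.
Break-even = $4,600.00 / $29.58 = 155.51 → 156 months.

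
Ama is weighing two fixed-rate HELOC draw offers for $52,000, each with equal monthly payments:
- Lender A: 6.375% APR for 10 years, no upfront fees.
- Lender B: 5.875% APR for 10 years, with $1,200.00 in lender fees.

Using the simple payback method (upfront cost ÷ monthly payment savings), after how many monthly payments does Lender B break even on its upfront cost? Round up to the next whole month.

92 months

Lender A: at 6.375% the monthly rate is 0.0053125, so the payment is 52,000 × 0.0053125 / (1 − 1.0053125^−120) = $587.15.
Lender B: monthly rate = 5.875%/12 = 0.0048958; payment = 52,000 × 0.0048958 / (1 − (1+0.0048958)^−120) = $574.05.
Monthly savings = $587.15 − $574.05 = $13.10.
Break-even = $1,200.00 / $13.10 = 91.60 → 92 months.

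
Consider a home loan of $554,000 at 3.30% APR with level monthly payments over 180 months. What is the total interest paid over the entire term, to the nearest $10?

$149,130

At 3.30% the monthly rate is 0.0027500, so the payment is 554,000 × 0.0027500 / (1 − 1.0027500^−180) = $3,906.26.
Total paid = 180 × $3,906.26 = $703,126.80; interest = $703,126.80 − $554,000 = $149,126.80.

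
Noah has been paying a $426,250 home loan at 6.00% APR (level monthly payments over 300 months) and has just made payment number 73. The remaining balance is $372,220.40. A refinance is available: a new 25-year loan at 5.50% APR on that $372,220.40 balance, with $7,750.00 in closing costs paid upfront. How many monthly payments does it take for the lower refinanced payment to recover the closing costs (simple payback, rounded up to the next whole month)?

17 months

Current payment = 426,250 × 6%/12 / (1 − (1+0.0050000)^−300) = $2,746.33.
Refinanced payment = 372,220.40 × 0.0045833 / (1 − (1+0.0045833)^−300) = $2,285.76.
Monthly savings = $2,746.33 − $2,285.76 = $460.57.
Break-even = $7,750.00 / $460.57 = 16.83 → 17 months.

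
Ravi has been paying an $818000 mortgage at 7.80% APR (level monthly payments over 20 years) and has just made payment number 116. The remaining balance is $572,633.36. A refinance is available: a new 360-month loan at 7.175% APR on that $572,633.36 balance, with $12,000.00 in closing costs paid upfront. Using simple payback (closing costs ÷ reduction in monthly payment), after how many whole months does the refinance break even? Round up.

Current payment = 818,000 × 7.8%/12 / (1 − (1+0.0065000)^−240) = $6,740.61.
Refinanced payment = 572,633.36 × 0.0059792 / (1 − (1+0.0059792)^−360) = $3,877.28.
Monthly savings = $6,740.61 − $3,877.28 = $2,863.33.
Break-even = $12,000.00 / $2,863.33 = 4.19 → 5 months.

5 months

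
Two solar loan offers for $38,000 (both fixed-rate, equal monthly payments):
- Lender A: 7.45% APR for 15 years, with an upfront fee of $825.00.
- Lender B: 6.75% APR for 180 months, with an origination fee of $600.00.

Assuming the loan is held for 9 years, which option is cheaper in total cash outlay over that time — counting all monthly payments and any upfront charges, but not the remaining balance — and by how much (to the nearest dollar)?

Lender B by $1,836

Lender A: monthly rate = 7.45%/12 = 0.0062083; payment = 38,000 × 0.0062083 / (1 − (1+0.0062083)^−180) = $351.19.
Lender B: at 6.75% the monthly rate is 0.0056250, so the payment is 38,000 × 0.0056250 / (1 − 1.0056250^−180) = $336.27.
Over 108 months: Lender A costs 108 × $351.19 + $825.00 = $38,753.52; Lender B costs 108 × $336.27 + $600.00 = $36,917.16.
Lender B is cheaper by $38,753.52 − $36,917.16 = $1,836.36.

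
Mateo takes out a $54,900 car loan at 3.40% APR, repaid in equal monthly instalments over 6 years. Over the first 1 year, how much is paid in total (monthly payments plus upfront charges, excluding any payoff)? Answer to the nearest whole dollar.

$10,128

Monthly rate = 3.4%/12 = 0.0028333; payment = 54,900 × 0.0028333 / (1 − (1+0.0028333)^−72) = $843.99.
Total outlay = 12 × $843.99 = $10,127.88.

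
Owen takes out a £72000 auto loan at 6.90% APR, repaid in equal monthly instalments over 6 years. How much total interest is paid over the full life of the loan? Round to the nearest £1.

£16,133

At 6.90% the monthly rate is 0.0057500, so the payment is 72,000 × 0.0057500 / (1 − 1.0057500^−72) = £1,224.07.
Total paid = 72 × £1,224.07 = £88,133.04; interest = £88,133.04 − £72,000 = £16,133.04.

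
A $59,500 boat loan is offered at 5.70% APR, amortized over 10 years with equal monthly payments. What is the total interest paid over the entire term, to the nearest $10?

$18,700

Monthly rate = 5.7%/12 = 0.0047500; payment = 59,500 × 0.0047500 / (1 − (1+0.0047500)^−120) = $651.64.
Total paid = 120 × $651.64 = $78,196.80; interest = $78,196.80 − $59,500 = $18,696.80.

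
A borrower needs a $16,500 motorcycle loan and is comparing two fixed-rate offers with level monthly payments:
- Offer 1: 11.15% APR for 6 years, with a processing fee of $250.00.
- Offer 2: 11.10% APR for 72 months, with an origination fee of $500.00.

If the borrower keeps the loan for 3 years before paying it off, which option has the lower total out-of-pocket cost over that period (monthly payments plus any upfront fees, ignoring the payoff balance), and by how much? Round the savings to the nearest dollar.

Offer 1: monthly rate = 11.15%/12 = 0.0092917; payment = 16,500 × 0.0092917 / (1 − (1+0.0092917)^−72) = $315.33.
Offer 2: at 11.10% the monthly rate is 0.0092500, so the payment is 16,500 × 0.0092500 / (1 − 1.0092500^−72) = $314.91.
Over 36 months: Offer 1 costs 36 × $315.33 + $250.00 = $11,601.88; Offer 2 costs 36 × $314.91 + $500.00 = $11,836.76.
Offer 1 is cheaper by $11,836.76 − $11,601.88 = $234.88.

Offer 1 by $235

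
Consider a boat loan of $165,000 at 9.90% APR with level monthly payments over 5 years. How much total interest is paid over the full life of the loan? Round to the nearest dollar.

$44,859

At 9.90% the monthly rate is 0.0082500, so the payment is 165,000 × 0.0082500 / (1 − 1.0082500^−60) = $3,497.65.
Total paid = 60 × $3,497.65 = $209,859.00; interest = $209,859.00 − $165,000 = $44,859.00.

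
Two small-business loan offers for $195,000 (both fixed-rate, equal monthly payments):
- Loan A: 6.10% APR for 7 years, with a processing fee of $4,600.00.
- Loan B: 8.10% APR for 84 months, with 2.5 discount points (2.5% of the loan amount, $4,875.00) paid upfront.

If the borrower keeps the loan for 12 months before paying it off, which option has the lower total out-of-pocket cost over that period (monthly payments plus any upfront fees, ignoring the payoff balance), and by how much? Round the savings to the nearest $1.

Loan A: at 6.10% the monthly rate is 0.0050833, so the payment is 195,000 × 0.0050833 / (1 − 1.0050833^−84) = $2,858.03.
Loan B: monthly rate = 8.1%/12 = 0.0067500; payment = 195,000 × 0.0067500 / (1 − (1+0.0067500)^−84) = $3,049.04.
Over 12 months: Loan A costs 12 × $2,858.03 + $4,600.00 = $38,896.36; Loan B costs 12 × $3,049.04 + $4,875.00 = $41,463.48.
Loan A is cheaper by $41,463.48 − $38,896.36 = $2,567.12.

Loan A by $2,567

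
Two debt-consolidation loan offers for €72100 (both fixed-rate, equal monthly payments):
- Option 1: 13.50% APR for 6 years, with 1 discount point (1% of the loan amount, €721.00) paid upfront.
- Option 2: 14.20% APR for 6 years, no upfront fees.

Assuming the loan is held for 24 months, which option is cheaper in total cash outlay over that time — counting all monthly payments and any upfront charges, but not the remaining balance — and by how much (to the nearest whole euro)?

Option 2 by €74

Option 1: at 13.50% the monthly rate is 0.0112500, so the payment is 72,100 × 0.0112500 / (1 − 1.0112500^−72) = €1,466.44.
Option 2: at 14.20% the monthly rate is 0.0118333, so the payment is 72,100 × 0.0118333 / (1 − 1.0118333^−72) = €1,493.41.
Over 24 months: Option 1 costs 24 × €1,466.44 + €721.00 = €35,915.56; Option 2 costs 24 × €1,493.41 = €35,841.84.
Option 2 is cheaper by €35,915.56 − €35,841.84 = €73.72.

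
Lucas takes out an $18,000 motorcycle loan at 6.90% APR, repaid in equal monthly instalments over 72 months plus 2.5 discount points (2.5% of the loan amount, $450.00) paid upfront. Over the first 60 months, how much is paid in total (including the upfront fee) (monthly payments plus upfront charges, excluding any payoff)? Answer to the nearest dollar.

Monthly rate = 6.9%/12 = 0.0057500; payment = 18,000 × 0.0057500 / (1 − (1+0.0057500)^−72) = $306.02.
Total outlay = 60 × $306.02 + $450.00 = $18,811.20.

$18,811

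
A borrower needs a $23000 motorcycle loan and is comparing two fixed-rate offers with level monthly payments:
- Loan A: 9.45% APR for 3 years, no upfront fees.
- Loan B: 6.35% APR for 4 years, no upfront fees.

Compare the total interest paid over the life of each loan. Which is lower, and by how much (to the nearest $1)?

Loan B by $399

Loan A: monthly rate = 9.45%/12 = 0.0078750; payment = 23,000 × 0.0078750 / (1 − (1+0.0078750)^−36) = $736.22.
Total interest on Loan A = 36 × $736.22 − $23,000 = $3,503.92.
Loan B: at 6.35% the monthly rate is 0.0052917, so the payment is 23,000 × 0.0052917 / (1 − 1.0052917^−48) = $543.85.
Total interest on Loan B = 48 × $543.85 − $23,000 = $3,104.80.
Loan B is lower by $399.12.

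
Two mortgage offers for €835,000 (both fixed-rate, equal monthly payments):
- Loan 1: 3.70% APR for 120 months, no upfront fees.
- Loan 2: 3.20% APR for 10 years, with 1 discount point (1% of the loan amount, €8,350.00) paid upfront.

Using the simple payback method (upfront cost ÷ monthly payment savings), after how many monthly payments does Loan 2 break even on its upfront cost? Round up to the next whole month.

Loan 1: monthly rate = 3.7%/12 = 0.0030833; payment = 835,000 × 0.0030833 / (1 − (1+0.0030833)^−120) = €8,335.43.
Loan 2: at 3.20% the monthly rate is 0.0026667, so the payment is 835,000 × 0.0026667 / (1 − 1.0026667^−120) = €8,140.14.
Monthly savings = €8,335.43 − €8,140.14 = €195.29.
Break-even = €8,350.00 / €195.29 = 42.76 → 43 months.

43 months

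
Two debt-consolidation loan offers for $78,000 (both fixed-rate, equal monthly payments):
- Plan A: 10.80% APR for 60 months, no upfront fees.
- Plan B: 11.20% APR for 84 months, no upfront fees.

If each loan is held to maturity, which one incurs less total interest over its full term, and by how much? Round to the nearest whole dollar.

Plan A by $11,588

Plan A: at 10.80% the monthly rate is 0.0090000, so the payment is 78,000 × 0.0090000 / (1 − 1.0090000^−60) = $1,688.14.
Total interest on Plan A = 60 × $1,688.14 − $78,000 = $23,288.40.
Plan B: monthly rate = 11.2%/12 = 0.0093333; payment = 78,000 × 0.0093333 / (1 − (1+0.0093333)^−84) = $1,343.77.
Total interest on Plan B = 84 × $1,343.77 − $78,000 = $34,876.68.
Plan A is lower by $11,588.28.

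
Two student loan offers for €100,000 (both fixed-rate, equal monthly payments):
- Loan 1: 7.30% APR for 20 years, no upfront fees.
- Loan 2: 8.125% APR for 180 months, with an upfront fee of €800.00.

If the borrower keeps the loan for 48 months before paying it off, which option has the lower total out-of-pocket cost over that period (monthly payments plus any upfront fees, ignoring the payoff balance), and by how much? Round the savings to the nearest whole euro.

Loan 1 by €8,935

Loan 1: monthly rate = 7.3%/12 = 0.0060833; payment = 100,000 × 0.0060833 / (1 − (1+0.0060833)^−240) = €793.41.
Loan 2: monthly rate = 8.125%/12 = 0.0067708; payment = 100,000 × 0.0067708 / (1 − (1+0.0067708)^−180) = €962.88.
Over 48 months: Loan 1 costs 48 × €793.41 = €38,083.68; Loan 2 costs 48 × €962.88 + €800.00 = €47,018.24.
Loan 1 is cheaper by €47,018.24 − €38,083.68 = €8,934.56.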